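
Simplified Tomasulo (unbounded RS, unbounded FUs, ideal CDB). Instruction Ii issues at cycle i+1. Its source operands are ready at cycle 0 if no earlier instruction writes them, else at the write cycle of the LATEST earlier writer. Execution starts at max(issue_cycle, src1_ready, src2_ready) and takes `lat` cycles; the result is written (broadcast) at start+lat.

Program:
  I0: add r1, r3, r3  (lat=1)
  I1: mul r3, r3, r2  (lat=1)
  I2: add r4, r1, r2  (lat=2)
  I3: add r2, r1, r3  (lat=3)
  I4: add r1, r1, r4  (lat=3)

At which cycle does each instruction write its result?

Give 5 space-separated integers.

Answer: 2 3 5 7 8

Derivation:
I0 add r1: issue@1 deps=(None,None) exec_start@1 write@2
I1 mul r3: issue@2 deps=(None,None) exec_start@2 write@3
I2 add r4: issue@3 deps=(0,None) exec_start@3 write@5
I3 add r2: issue@4 deps=(0,1) exec_start@4 write@7
I4 add r1: issue@5 deps=(0,2) exec_start@5 write@8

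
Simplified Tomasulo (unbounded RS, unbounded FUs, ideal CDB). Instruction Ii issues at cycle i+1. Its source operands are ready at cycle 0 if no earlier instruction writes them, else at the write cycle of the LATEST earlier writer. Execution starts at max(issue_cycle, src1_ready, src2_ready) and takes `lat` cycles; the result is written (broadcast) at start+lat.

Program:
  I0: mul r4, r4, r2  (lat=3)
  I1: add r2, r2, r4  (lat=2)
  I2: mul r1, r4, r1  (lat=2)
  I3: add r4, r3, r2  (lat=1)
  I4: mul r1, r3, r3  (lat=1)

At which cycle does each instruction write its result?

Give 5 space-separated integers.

I0 mul r4: issue@1 deps=(None,None) exec_start@1 write@4
I1 add r2: issue@2 deps=(None,0) exec_start@4 write@6
I2 mul r1: issue@3 deps=(0,None) exec_start@4 write@6
I3 add r4: issue@4 deps=(None,1) exec_start@6 write@7
I4 mul r1: issue@5 deps=(None,None) exec_start@5 write@6

Answer: 4 6 6 7 6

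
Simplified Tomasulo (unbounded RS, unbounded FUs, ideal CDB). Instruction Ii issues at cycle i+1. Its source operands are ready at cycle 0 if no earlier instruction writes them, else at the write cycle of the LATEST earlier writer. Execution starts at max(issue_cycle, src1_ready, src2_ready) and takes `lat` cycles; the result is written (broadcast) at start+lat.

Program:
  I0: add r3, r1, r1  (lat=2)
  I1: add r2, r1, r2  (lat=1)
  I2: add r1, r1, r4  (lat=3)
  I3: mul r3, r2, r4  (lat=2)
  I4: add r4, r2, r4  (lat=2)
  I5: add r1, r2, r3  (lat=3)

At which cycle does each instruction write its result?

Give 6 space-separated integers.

Answer: 3 3 6 6 7 9

Derivation:
I0 add r3: issue@1 deps=(None,None) exec_start@1 write@3
I1 add r2: issue@2 deps=(None,None) exec_start@2 write@3
I2 add r1: issue@3 deps=(None,None) exec_start@3 write@6
I3 mul r3: issue@4 deps=(1,None) exec_start@4 write@6
I4 add r4: issue@5 deps=(1,None) exec_start@5 write@7
I5 add r1: issue@6 deps=(1,3) exec_start@6 write@9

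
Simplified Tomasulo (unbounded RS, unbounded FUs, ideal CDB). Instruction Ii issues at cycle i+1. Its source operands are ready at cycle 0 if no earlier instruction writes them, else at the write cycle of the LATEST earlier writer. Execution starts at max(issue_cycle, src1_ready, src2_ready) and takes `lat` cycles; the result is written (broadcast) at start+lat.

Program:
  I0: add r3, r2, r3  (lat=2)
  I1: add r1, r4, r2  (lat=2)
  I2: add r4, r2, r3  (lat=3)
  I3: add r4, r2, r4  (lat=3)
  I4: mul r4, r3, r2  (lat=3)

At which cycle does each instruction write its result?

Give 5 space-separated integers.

I0 add r3: issue@1 deps=(None,None) exec_start@1 write@3
I1 add r1: issue@2 deps=(None,None) exec_start@2 write@4
I2 add r4: issue@3 deps=(None,0) exec_start@3 write@6
I3 add r4: issue@4 deps=(None,2) exec_start@6 write@9
I4 mul r4: issue@5 deps=(0,None) exec_start@5 write@8

Answer: 3 4 6 9 8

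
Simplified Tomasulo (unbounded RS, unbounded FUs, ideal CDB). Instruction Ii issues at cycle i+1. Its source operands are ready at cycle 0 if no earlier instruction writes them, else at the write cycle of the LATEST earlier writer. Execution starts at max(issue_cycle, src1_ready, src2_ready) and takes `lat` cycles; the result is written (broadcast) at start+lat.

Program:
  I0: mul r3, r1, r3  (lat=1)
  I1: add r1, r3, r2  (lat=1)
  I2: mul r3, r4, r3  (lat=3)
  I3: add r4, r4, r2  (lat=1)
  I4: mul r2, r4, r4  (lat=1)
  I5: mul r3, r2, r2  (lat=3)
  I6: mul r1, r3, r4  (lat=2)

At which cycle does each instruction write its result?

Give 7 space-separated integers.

Answer: 2 3 6 5 6 9 11

Derivation:
I0 mul r3: issue@1 deps=(None,None) exec_start@1 write@2
I1 add r1: issue@2 deps=(0,None) exec_start@2 write@3
I2 mul r3: issue@3 deps=(None,0) exec_start@3 write@6
I3 add r4: issue@4 deps=(None,None) exec_start@4 write@5
I4 mul r2: issue@5 deps=(3,3) exec_start@5 write@6
I5 mul r3: issue@6 deps=(4,4) exec_start@6 write@9
I6 mul r1: issue@7 deps=(5,3) exec_start@9 write@11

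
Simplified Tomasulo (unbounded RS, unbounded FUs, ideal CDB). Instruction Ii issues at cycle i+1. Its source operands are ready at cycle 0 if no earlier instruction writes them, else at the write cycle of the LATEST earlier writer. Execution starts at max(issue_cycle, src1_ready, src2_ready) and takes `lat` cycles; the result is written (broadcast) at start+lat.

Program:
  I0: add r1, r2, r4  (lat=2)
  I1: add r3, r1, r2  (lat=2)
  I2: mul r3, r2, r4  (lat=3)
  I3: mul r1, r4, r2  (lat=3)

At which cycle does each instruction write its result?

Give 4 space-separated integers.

Answer: 3 5 6 7

Derivation:
I0 add r1: issue@1 deps=(None,None) exec_start@1 write@3
I1 add r3: issue@2 deps=(0,None) exec_start@3 write@5
I2 mul r3: issue@3 deps=(None,None) exec_start@3 write@6
I3 mul r1: issue@4 deps=(None,None) exec_start@4 write@7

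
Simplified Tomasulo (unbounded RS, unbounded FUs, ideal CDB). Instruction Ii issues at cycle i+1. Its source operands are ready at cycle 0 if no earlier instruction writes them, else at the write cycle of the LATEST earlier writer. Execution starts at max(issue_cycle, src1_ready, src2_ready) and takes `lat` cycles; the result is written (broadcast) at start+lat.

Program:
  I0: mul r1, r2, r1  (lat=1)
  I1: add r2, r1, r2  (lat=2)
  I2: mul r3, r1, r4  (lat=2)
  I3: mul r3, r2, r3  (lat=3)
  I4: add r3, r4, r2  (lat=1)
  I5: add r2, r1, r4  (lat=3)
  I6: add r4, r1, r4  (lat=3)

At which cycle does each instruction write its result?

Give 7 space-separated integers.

Answer: 2 4 5 8 6 9 10

Derivation:
I0 mul r1: issue@1 deps=(None,None) exec_start@1 write@2
I1 add r2: issue@2 deps=(0,None) exec_start@2 write@4
I2 mul r3: issue@3 deps=(0,None) exec_start@3 write@5
I3 mul r3: issue@4 deps=(1,2) exec_start@5 write@8
I4 add r3: issue@5 deps=(None,1) exec_start@5 write@6
I5 add r2: issue@6 deps=(0,None) exec_start@6 write@9
I6 add r4: issue@7 deps=(0,None) exec_start@7 write@10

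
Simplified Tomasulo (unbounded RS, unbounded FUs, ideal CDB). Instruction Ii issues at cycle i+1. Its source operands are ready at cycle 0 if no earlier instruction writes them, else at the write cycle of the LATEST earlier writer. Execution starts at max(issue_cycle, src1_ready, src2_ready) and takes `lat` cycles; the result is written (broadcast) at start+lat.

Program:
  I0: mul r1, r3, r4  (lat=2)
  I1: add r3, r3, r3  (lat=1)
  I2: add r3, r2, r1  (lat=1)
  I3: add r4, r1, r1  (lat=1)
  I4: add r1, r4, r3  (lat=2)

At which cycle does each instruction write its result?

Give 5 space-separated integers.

Answer: 3 3 4 5 7

Derivation:
I0 mul r1: issue@1 deps=(None,None) exec_start@1 write@3
I1 add r3: issue@2 deps=(None,None) exec_start@2 write@3
I2 add r3: issue@3 deps=(None,0) exec_start@3 write@4
I3 add r4: issue@4 deps=(0,0) exec_start@4 write@5
I4 add r1: issue@5 deps=(3,2) exec_start@5 write@7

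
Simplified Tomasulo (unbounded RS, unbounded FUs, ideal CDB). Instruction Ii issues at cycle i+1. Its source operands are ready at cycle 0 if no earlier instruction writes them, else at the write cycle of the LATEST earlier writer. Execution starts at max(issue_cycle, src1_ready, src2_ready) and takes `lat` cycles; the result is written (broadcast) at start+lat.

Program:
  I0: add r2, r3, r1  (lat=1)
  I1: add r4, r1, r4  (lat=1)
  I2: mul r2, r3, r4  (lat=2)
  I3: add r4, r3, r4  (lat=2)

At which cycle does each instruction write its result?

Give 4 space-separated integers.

Answer: 2 3 5 6

Derivation:
I0 add r2: issue@1 deps=(None,None) exec_start@1 write@2
I1 add r4: issue@2 deps=(None,None) exec_start@2 write@3
I2 mul r2: issue@3 deps=(None,1) exec_start@3 write@5
I3 add r4: issue@4 deps=(None,1) exec_start@4 write@6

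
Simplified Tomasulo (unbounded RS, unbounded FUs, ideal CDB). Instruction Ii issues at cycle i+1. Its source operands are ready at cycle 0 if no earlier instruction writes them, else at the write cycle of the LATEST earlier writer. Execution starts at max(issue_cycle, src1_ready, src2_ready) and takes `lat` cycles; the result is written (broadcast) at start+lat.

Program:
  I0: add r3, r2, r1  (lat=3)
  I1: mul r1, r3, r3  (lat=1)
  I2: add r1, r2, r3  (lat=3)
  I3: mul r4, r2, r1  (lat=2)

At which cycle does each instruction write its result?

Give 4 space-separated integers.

Answer: 4 5 7 9

Derivation:
I0 add r3: issue@1 deps=(None,None) exec_start@1 write@4
I1 mul r1: issue@2 deps=(0,0) exec_start@4 write@5
I2 add r1: issue@3 deps=(None,0) exec_start@4 write@7
I3 mul r4: issue@4 deps=(None,2) exec_start@7 write@9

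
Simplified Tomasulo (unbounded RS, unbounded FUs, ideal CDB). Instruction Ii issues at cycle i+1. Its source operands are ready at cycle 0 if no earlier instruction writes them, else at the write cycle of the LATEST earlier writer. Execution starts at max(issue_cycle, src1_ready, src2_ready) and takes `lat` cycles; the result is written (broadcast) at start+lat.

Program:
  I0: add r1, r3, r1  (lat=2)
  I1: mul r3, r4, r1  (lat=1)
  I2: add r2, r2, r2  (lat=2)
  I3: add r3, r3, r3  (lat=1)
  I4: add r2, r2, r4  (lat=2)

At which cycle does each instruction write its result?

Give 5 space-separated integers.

Answer: 3 4 5 5 7

Derivation:
I0 add r1: issue@1 deps=(None,None) exec_start@1 write@3
I1 mul r3: issue@2 deps=(None,0) exec_start@3 write@4
I2 add r2: issue@3 deps=(None,None) exec_start@3 write@5
I3 add r3: issue@4 deps=(1,1) exec_start@4 write@5
I4 add r2: issue@5 deps=(2,None) exec_start@5 write@7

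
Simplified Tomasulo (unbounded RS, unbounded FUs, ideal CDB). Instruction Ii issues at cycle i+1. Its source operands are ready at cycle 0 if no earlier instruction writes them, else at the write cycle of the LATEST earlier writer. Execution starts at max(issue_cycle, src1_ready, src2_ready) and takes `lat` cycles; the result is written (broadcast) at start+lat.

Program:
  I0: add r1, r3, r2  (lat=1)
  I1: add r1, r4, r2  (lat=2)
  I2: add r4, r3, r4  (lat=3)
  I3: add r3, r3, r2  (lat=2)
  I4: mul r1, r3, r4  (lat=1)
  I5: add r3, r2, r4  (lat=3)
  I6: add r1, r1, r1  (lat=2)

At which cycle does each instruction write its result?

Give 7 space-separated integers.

Answer: 2 4 6 6 7 9 9

Derivation:
I0 add r1: issue@1 deps=(None,None) exec_start@1 write@2
I1 add r1: issue@2 deps=(None,None) exec_start@2 write@4
I2 add r4: issue@3 deps=(None,None) exec_start@3 write@6
I3 add r3: issue@4 deps=(None,None) exec_start@4 write@6
I4 mul r1: issue@5 deps=(3,2) exec_start@6 write@7
I5 add r3: issue@6 deps=(None,2) exec_start@6 write@9
I6 add r1: issue@7 deps=(4,4) exec_start@7 write@9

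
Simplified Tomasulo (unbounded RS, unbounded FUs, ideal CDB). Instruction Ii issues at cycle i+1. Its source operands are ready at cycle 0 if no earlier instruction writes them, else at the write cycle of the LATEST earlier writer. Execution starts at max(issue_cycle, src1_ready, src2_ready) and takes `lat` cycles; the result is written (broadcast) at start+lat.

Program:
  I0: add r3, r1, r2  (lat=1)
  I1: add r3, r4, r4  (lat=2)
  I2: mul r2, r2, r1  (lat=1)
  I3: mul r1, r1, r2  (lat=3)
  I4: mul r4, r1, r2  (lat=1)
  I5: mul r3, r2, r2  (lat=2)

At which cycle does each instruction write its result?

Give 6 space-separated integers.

I0 add r3: issue@1 deps=(None,None) exec_start@1 write@2
I1 add r3: issue@2 deps=(None,None) exec_start@2 write@4
I2 mul r2: issue@3 deps=(None,None) exec_start@3 write@4
I3 mul r1: issue@4 deps=(None,2) exec_start@4 write@7
I4 mul r4: issue@5 deps=(3,2) exec_start@7 write@8
I5 mul r3: issue@6 deps=(2,2) exec_start@6 write@8

Answer: 2 4 4 7 8 8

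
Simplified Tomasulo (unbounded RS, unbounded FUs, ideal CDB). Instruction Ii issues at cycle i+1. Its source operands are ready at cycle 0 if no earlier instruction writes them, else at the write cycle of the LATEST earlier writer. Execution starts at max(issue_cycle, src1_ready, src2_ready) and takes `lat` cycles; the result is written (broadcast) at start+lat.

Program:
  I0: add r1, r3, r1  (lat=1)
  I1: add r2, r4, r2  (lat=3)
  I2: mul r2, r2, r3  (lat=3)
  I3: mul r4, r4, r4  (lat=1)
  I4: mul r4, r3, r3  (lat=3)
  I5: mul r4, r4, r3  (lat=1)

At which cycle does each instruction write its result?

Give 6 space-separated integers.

I0 add r1: issue@1 deps=(None,None) exec_start@1 write@2
I1 add r2: issue@2 deps=(None,None) exec_start@2 write@5
I2 mul r2: issue@3 deps=(1,None) exec_start@5 write@8
I3 mul r4: issue@4 deps=(None,None) exec_start@4 write@5
I4 mul r4: issue@5 deps=(None,None) exec_start@5 write@8
I5 mul r4: issue@6 deps=(4,None) exec_start@8 write@9

Answer: 2 5 8 5 8 9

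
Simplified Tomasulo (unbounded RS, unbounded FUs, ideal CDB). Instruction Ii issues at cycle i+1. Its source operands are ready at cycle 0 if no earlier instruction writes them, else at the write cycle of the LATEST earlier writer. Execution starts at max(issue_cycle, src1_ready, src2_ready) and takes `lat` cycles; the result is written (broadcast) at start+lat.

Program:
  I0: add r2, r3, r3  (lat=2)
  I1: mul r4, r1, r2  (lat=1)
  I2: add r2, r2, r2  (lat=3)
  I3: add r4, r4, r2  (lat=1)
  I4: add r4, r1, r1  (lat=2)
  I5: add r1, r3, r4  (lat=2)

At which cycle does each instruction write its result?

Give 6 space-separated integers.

I0 add r2: issue@1 deps=(None,None) exec_start@1 write@3
I1 mul r4: issue@2 deps=(None,0) exec_start@3 write@4
I2 add r2: issue@3 deps=(0,0) exec_start@3 write@6
I3 add r4: issue@4 deps=(1,2) exec_start@6 write@7
I4 add r4: issue@5 deps=(None,None) exec_start@5 write@7
I5 add r1: issue@6 deps=(None,4) exec_start@7 write@9

Answer: 3 4 6 7 7 9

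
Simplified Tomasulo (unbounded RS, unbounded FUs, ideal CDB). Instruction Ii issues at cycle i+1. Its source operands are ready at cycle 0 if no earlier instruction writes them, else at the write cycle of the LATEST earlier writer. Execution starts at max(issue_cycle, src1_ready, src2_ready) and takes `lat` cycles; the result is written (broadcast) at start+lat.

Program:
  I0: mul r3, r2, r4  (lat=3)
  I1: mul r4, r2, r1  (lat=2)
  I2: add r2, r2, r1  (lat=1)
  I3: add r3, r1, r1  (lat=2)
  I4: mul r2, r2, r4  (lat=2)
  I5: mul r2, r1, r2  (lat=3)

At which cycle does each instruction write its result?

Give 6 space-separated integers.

Answer: 4 4 4 6 7 10

Derivation:
I0 mul r3: issue@1 deps=(None,None) exec_start@1 write@4
I1 mul r4: issue@2 deps=(None,None) exec_start@2 write@4
I2 add r2: issue@3 deps=(None,None) exec_start@3 write@4
I3 add r3: issue@4 deps=(None,None) exec_start@4 write@6
I4 mul r2: issue@5 deps=(2,1) exec_start@5 write@7
I5 mul r2: issue@6 deps=(None,4) exec_start@7 write@10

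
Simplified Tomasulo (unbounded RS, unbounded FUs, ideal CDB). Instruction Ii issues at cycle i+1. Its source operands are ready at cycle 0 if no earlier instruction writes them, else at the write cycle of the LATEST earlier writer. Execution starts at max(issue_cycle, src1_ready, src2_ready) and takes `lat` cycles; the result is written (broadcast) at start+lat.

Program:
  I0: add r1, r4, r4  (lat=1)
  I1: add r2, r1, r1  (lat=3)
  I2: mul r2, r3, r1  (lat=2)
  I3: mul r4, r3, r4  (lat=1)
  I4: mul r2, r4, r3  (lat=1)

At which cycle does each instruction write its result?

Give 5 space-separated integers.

Answer: 2 5 5 5 6

Derivation:
I0 add r1: issue@1 deps=(None,None) exec_start@1 write@2
I1 add r2: issue@2 deps=(0,0) exec_start@2 write@5
I2 mul r2: issue@3 deps=(None,0) exec_start@3 write@5
I3 mul r4: issue@4 deps=(None,None) exec_start@4 write@5
I4 mul r2: issue@5 deps=(3,None) exec_start@5 write@6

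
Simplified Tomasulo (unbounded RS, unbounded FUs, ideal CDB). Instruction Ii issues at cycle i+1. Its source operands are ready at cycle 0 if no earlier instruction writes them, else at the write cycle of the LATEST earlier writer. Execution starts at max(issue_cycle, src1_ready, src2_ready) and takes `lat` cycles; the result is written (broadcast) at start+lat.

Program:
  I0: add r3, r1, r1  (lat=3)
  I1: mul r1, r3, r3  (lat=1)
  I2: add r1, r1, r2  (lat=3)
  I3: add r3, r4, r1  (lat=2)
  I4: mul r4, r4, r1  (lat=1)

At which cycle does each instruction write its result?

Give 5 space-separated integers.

I0 add r3: issue@1 deps=(None,None) exec_start@1 write@4
I1 mul r1: issue@2 deps=(0,0) exec_start@4 write@5
I2 add r1: issue@3 deps=(1,None) exec_start@5 write@8
I3 add r3: issue@4 deps=(None,2) exec_start@8 write@10
I4 mul r4: issue@5 deps=(None,2) exec_start@8 write@9

Answer: 4 5 8 10 9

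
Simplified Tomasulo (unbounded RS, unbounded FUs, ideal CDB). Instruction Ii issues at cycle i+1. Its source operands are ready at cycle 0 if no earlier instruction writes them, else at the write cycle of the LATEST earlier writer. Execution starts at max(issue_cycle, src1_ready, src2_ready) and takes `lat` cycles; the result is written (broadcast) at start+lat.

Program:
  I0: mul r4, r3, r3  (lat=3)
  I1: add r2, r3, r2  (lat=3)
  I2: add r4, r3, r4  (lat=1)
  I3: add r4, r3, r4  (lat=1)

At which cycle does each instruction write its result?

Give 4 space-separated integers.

I0 mul r4: issue@1 deps=(None,None) exec_start@1 write@4
I1 add r2: issue@2 deps=(None,None) exec_start@2 write@5
I2 add r4: issue@3 deps=(None,0) exec_start@4 write@5
I3 add r4: issue@4 deps=(None,2) exec_start@5 write@6

Answer: 4 5 5 6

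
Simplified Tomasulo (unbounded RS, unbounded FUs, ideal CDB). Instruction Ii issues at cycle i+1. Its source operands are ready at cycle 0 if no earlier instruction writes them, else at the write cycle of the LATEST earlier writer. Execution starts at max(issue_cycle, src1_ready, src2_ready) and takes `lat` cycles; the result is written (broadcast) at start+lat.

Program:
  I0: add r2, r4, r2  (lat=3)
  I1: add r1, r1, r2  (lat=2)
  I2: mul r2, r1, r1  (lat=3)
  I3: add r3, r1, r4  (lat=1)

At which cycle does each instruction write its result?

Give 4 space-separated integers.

Answer: 4 6 9 7

Derivation:
I0 add r2: issue@1 deps=(None,None) exec_start@1 write@4
I1 add r1: issue@2 deps=(None,0) exec_start@4 write@6
I2 mul r2: issue@3 deps=(1,1) exec_start@6 write@9
I3 add r3: issue@4 deps=(1,None) exec_start@6 write@7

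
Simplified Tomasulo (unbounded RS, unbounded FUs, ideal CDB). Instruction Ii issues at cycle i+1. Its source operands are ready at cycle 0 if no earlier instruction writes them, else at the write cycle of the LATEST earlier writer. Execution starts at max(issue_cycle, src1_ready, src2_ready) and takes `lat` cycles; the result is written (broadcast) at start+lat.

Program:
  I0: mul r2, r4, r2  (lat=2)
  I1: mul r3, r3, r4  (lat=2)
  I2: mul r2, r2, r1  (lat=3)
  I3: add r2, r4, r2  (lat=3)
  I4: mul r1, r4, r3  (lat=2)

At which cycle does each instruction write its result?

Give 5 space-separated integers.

Answer: 3 4 6 9 7

Derivation:
I0 mul r2: issue@1 deps=(None,None) exec_start@1 write@3
I1 mul r3: issue@2 deps=(None,None) exec_start@2 write@4
I2 mul r2: issue@3 deps=(0,None) exec_start@3 write@6
I3 add r2: issue@4 deps=(None,2) exec_start@6 write@9
I4 mul r1: issue@5 deps=(None,1) exec_start@5 write@7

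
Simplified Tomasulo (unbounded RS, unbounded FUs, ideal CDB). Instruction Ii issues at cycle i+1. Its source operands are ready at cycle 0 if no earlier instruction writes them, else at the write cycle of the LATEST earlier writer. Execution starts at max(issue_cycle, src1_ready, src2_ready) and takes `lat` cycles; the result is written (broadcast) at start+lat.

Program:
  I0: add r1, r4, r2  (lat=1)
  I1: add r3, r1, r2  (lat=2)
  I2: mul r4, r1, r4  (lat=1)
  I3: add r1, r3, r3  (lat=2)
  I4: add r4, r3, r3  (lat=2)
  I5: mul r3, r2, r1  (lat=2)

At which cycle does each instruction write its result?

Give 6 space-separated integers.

I0 add r1: issue@1 deps=(None,None) exec_start@1 write@2
I1 add r3: issue@2 deps=(0,None) exec_start@2 write@4
I2 mul r4: issue@3 deps=(0,None) exec_start@3 write@4
I3 add r1: issue@4 deps=(1,1) exec_start@4 write@6
I4 add r4: issue@5 deps=(1,1) exec_start@5 write@7
I5 mul r3: issue@6 deps=(None,3) exec_start@6 write@8

Answer: 2 4 4 6 7 8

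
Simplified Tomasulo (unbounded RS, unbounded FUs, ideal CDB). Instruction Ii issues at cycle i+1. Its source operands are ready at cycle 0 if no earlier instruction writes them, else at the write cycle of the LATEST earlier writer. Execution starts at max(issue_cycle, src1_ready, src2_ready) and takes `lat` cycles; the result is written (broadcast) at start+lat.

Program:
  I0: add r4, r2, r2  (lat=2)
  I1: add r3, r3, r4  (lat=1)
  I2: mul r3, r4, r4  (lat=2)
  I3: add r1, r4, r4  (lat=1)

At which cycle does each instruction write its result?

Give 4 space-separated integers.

Answer: 3 4 5 5

Derivation:
I0 add r4: issue@1 deps=(None,None) exec_start@1 write@3
I1 add r3: issue@2 deps=(None,0) exec_start@3 write@4
I2 mul r3: issue@3 deps=(0,0) exec_start@3 write@5
I3 add r1: issue@4 deps=(0,0) exec_start@4 write@5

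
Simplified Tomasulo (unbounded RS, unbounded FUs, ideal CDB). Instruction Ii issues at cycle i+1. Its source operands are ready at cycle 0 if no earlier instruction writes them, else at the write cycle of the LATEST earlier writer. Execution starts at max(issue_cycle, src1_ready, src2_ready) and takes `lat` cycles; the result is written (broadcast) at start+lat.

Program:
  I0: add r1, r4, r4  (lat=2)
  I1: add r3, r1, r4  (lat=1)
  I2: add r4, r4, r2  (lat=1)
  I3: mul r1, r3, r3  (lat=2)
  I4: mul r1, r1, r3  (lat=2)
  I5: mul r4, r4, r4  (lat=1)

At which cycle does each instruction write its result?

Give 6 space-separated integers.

Answer: 3 4 4 6 8 7

Derivation:
I0 add r1: issue@1 deps=(None,None) exec_start@1 write@3
I1 add r3: issue@2 deps=(0,None) exec_start@3 write@4
I2 add r4: issue@3 deps=(None,None) exec_start@3 write@4
I3 mul r1: issue@4 deps=(1,1) exec_start@4 write@6
I4 mul r1: issue@5 deps=(3,1) exec_start@6 write@8
I5 mul r4: issue@6 deps=(2,2) exec_start@6 write@7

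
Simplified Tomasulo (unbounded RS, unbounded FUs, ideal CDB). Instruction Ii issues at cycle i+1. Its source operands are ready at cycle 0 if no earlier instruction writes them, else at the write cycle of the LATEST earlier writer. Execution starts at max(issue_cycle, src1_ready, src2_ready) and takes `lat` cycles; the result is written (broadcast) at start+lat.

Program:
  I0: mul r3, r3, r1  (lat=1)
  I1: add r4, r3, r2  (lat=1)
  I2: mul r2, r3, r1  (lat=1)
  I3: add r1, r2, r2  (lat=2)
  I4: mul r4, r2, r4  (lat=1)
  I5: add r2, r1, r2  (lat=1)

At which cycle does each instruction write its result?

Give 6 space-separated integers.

Answer: 2 3 4 6 6 7

Derivation:
I0 mul r3: issue@1 deps=(None,None) exec_start@1 write@2
I1 add r4: issue@2 deps=(0,None) exec_start@2 write@3
I2 mul r2: issue@3 deps=(0,None) exec_start@3 write@4
I3 add r1: issue@4 deps=(2,2) exec_start@4 write@6
I4 mul r4: issue@5 deps=(2,1) exec_start@5 write@6
I5 add r2: issue@6 deps=(3,2) exec_start@6 write@7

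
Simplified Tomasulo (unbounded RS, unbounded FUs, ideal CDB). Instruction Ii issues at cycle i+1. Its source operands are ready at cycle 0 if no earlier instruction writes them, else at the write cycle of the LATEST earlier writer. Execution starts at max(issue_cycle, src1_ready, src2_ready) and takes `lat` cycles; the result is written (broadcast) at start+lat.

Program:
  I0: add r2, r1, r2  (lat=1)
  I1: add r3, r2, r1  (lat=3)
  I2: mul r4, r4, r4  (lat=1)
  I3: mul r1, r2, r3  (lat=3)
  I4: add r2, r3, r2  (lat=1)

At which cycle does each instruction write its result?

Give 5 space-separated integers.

Answer: 2 5 4 8 6

Derivation:
I0 add r2: issue@1 deps=(None,None) exec_start@1 write@2
I1 add r3: issue@2 deps=(0,None) exec_start@2 write@5
I2 mul r4: issue@3 deps=(None,None) exec_start@3 write@4
I3 mul r1: issue@4 deps=(0,1) exec_start@5 write@8
I4 add r2: issue@5 deps=(1,0) exec_start@5 write@6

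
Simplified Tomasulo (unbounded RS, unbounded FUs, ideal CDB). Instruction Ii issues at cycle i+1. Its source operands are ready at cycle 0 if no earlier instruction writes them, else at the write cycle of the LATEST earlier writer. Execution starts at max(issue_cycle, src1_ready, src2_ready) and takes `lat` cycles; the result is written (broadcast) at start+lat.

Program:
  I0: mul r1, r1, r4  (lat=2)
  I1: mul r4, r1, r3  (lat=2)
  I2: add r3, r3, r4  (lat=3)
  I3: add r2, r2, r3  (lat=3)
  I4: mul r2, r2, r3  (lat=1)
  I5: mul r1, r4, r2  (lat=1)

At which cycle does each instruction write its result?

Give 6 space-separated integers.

I0 mul r1: issue@1 deps=(None,None) exec_start@1 write@3
I1 mul r4: issue@2 deps=(0,None) exec_start@3 write@5
I2 add r3: issue@3 deps=(None,1) exec_start@5 write@8
I3 add r2: issue@4 deps=(None,2) exec_start@8 write@11
I4 mul r2: issue@5 deps=(3,2) exec_start@11 write@12
I5 mul r1: issue@6 deps=(1,4) exec_start@12 write@13

Answer: 3 5 8 11 12 13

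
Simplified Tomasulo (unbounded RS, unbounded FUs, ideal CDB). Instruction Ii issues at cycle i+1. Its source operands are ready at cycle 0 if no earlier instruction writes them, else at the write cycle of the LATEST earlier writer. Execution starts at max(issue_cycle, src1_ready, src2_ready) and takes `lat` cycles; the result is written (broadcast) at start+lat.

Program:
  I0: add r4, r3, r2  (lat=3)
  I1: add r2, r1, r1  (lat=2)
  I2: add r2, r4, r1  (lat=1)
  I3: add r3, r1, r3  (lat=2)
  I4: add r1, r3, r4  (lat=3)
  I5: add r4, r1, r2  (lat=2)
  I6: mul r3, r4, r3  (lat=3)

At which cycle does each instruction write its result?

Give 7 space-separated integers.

I0 add r4: issue@1 deps=(None,None) exec_start@1 write@4
I1 add r2: issue@2 deps=(None,None) exec_start@2 write@4
I2 add r2: issue@3 deps=(0,None) exec_start@4 write@5
I3 add r3: issue@4 deps=(None,None) exec_start@4 write@6
I4 add r1: issue@5 deps=(3,0) exec_start@6 write@9
I5 add r4: issue@6 deps=(4,2) exec_start@9 write@11
I6 mul r3: issue@7 deps=(5,3) exec_start@11 write@14

Answer: 4 4 5 6 9 11 14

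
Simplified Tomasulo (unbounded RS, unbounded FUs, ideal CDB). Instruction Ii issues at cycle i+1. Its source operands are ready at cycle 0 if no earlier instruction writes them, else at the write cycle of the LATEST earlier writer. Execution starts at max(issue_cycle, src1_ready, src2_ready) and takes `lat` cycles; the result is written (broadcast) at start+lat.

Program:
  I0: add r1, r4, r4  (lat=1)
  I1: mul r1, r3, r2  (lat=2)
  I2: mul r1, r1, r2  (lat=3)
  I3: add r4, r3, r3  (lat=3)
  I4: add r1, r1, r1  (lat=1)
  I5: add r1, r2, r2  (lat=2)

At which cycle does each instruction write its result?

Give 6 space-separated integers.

I0 add r1: issue@1 deps=(None,None) exec_start@1 write@2
I1 mul r1: issue@2 deps=(None,None) exec_start@2 write@4
I2 mul r1: issue@3 deps=(1,None) exec_start@4 write@7
I3 add r4: issue@4 deps=(None,None) exec_start@4 write@7
I4 add r1: issue@5 deps=(2,2) exec_start@7 write@8
I5 add r1: issue@6 deps=(None,None) exec_start@6 write@8

Answer: 2 4 7 7 8 8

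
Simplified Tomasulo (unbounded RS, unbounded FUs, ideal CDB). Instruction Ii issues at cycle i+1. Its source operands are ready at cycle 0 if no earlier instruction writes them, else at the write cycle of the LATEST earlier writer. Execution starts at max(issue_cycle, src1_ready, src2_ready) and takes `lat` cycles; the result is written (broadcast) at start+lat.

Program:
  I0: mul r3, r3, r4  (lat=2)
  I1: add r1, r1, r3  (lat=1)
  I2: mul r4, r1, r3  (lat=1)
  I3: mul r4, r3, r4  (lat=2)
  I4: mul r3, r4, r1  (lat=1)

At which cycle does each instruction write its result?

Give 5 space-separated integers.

Answer: 3 4 5 7 8

Derivation:
I0 mul r3: issue@1 deps=(None,None) exec_start@1 write@3
I1 add r1: issue@2 deps=(None,0) exec_start@3 write@4
I2 mul r4: issue@3 deps=(1,0) exec_start@4 write@5
I3 mul r4: issue@4 deps=(0,2) exec_start@5 write@7
I4 mul r3: issue@5 deps=(3,1) exec_start@7 write@8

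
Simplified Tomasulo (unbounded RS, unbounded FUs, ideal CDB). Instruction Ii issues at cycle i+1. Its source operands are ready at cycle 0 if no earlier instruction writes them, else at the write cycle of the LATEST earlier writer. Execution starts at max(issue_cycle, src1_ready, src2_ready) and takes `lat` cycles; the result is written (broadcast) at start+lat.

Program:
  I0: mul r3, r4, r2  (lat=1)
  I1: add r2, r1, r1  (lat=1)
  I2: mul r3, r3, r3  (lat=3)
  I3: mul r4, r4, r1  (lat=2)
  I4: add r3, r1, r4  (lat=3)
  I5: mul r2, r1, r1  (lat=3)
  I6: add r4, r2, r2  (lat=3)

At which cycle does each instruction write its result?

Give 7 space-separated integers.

Answer: 2 3 6 6 9 9 12

Derivation:
I0 mul r3: issue@1 deps=(None,None) exec_start@1 write@2
I1 add r2: issue@2 deps=(None,None) exec_start@2 write@3
I2 mul r3: issue@3 deps=(0,0) exec_start@3 write@6
I3 mul r4: issue@4 deps=(None,None) exec_start@4 write@6
I4 add r3: issue@5 deps=(None,3) exec_start@6 write@9
I5 mul r2: issue@6 deps=(None,None) exec_start@6 write@9
I6 add r4: issue@7 deps=(5,5) exec_start@9 write@12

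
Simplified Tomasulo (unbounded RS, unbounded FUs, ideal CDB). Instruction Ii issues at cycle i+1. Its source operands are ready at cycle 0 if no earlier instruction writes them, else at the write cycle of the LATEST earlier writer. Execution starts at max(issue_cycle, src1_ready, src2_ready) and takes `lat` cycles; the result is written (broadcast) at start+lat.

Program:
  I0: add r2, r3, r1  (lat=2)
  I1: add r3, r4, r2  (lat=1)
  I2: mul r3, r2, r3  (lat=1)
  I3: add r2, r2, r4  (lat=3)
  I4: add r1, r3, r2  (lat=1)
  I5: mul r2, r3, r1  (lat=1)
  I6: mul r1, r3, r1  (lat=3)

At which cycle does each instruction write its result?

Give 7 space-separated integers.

Answer: 3 4 5 7 8 9 11

Derivation:
I0 add r2: issue@1 deps=(None,None) exec_start@1 write@3
I1 add r3: issue@2 deps=(None,0) exec_start@3 write@4
I2 mul r3: issue@3 deps=(0,1) exec_start@4 write@5
I3 add r2: issue@4 deps=(0,None) exec_start@4 write@7
I4 add r1: issue@5 deps=(2,3) exec_start@7 write@8
I5 mul r2: issue@6 deps=(2,4) exec_start@8 write@9
I6 mul r1: issue@7 deps=(2,4) exec_start@8 write@11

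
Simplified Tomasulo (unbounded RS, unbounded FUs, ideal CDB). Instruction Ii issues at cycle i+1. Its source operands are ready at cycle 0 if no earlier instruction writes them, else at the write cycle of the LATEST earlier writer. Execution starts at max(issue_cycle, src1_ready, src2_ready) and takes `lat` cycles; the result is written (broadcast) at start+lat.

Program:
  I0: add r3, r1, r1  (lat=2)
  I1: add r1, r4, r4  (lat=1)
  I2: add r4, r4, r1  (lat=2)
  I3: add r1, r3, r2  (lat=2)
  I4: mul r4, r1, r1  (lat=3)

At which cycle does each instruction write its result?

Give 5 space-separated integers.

Answer: 3 3 5 6 9

Derivation:
I0 add r3: issue@1 deps=(None,None) exec_start@1 write@3
I1 add r1: issue@2 deps=(None,None) exec_start@2 write@3
I2 add r4: issue@3 deps=(None,1) exec_start@3 write@5
I3 add r1: issue@4 deps=(0,None) exec_start@4 write@6
I4 mul r4: issue@5 deps=(3,3) exec_start@6 write@9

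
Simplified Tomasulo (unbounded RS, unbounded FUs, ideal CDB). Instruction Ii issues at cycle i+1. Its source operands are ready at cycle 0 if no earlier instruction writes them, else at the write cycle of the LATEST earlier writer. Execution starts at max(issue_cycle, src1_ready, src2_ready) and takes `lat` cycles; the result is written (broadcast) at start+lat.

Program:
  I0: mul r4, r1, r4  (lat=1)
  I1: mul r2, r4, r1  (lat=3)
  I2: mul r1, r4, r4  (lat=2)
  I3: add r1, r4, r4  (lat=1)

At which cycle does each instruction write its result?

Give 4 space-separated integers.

Answer: 2 5 5 5

Derivation:
I0 mul r4: issue@1 deps=(None,None) exec_start@1 write@2
I1 mul r2: issue@2 deps=(0,None) exec_start@2 write@5
I2 mul r1: issue@3 deps=(0,0) exec_start@3 write@5
I3 add r1: issue@4 deps=(0,0) exec_start@4 write@5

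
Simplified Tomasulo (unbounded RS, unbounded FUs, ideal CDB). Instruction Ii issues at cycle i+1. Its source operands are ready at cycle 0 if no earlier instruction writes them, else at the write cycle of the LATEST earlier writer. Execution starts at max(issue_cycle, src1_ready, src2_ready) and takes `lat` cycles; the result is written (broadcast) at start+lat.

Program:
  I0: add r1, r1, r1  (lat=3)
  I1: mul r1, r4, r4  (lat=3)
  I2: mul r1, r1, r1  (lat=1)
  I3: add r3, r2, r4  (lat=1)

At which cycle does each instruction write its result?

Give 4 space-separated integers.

Answer: 4 5 6 5

Derivation:
I0 add r1: issue@1 deps=(None,None) exec_start@1 write@4
I1 mul r1: issue@2 deps=(None,None) exec_start@2 write@5
I2 mul r1: issue@3 deps=(1,1) exec_start@5 write@6
I3 add r3: issue@4 deps=(None,None) exec_start@4 write@5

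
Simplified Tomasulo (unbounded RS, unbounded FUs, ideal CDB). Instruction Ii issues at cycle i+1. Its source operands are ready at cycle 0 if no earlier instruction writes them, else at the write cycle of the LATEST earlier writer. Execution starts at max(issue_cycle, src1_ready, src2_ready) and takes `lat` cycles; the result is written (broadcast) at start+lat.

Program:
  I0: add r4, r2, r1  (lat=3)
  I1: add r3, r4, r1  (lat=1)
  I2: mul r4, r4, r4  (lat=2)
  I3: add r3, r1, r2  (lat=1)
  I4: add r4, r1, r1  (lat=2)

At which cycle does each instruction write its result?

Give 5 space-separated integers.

I0 add r4: issue@1 deps=(None,None) exec_start@1 write@4
I1 add r3: issue@2 deps=(0,None) exec_start@4 write@5
I2 mul r4: issue@3 deps=(0,0) exec_start@4 write@6
I3 add r3: issue@4 deps=(None,None) exec_start@4 write@5
I4 add r4: issue@5 deps=(None,None) exec_start@5 write@7

Answer: 4 5 6 5 7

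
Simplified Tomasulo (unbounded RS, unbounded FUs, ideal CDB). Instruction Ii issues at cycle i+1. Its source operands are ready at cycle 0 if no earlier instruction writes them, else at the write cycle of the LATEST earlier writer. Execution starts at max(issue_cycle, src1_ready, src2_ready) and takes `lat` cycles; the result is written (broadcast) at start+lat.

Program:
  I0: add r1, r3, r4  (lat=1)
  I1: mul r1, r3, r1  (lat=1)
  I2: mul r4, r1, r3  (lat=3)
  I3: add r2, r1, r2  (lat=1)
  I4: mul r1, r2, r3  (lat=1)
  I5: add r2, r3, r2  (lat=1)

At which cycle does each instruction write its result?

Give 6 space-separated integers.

Answer: 2 3 6 5 6 7

Derivation:
I0 add r1: issue@1 deps=(None,None) exec_start@1 write@2
I1 mul r1: issue@2 deps=(None,0) exec_start@2 write@3
I2 mul r4: issue@3 deps=(1,None) exec_start@3 write@6
I3 add r2: issue@4 deps=(1,None) exec_start@4 write@5
I4 mul r1: issue@5 deps=(3,None) exec_start@5 write@6
I5 add r2: issue@6 deps=(None,3) exec_start@6 write@7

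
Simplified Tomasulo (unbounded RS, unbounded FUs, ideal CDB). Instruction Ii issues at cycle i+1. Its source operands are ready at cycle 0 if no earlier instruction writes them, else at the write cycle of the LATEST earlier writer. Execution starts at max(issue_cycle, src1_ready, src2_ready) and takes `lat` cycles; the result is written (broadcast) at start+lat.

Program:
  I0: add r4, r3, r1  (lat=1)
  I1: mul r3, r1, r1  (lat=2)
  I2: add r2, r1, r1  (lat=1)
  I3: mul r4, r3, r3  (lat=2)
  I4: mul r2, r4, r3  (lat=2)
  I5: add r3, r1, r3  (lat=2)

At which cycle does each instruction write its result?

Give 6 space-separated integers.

I0 add r4: issue@1 deps=(None,None) exec_start@1 write@2
I1 mul r3: issue@2 deps=(None,None) exec_start@2 write@4
I2 add r2: issue@3 deps=(None,None) exec_start@3 write@4
I3 mul r4: issue@4 deps=(1,1) exec_start@4 write@6
I4 mul r2: issue@5 deps=(3,1) exec_start@6 write@8
I5 add r3: issue@6 deps=(None,1) exec_start@6 write@8

Answer: 2 4 4 6 8 8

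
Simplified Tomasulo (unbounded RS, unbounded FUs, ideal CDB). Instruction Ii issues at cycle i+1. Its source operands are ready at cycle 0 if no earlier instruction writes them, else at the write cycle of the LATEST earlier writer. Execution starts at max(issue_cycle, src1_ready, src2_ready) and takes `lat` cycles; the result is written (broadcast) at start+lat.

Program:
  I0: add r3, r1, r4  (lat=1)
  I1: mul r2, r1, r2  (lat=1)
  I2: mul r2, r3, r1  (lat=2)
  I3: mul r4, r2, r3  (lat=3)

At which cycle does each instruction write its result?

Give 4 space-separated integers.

I0 add r3: issue@1 deps=(None,None) exec_start@1 write@2
I1 mul r2: issue@2 deps=(None,None) exec_start@2 write@3
I2 mul r2: issue@3 deps=(0,None) exec_start@3 write@5
I3 mul r4: issue@4 deps=(2,0) exec_start@5 write@8

Answer: 2 3 5 8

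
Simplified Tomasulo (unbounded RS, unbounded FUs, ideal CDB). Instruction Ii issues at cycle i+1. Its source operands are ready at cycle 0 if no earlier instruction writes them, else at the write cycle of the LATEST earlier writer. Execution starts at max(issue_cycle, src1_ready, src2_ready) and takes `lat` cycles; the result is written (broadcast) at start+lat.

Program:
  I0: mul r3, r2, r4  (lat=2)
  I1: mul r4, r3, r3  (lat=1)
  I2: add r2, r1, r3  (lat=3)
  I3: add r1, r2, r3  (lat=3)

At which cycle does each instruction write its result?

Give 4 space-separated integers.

I0 mul r3: issue@1 deps=(None,None) exec_start@1 write@3
I1 mul r4: issue@2 deps=(0,0) exec_start@3 write@4
I2 add r2: issue@3 deps=(None,0) exec_start@3 write@6
I3 add r1: issue@4 deps=(2,0) exec_start@6 write@9

Answer: 3 4 6 9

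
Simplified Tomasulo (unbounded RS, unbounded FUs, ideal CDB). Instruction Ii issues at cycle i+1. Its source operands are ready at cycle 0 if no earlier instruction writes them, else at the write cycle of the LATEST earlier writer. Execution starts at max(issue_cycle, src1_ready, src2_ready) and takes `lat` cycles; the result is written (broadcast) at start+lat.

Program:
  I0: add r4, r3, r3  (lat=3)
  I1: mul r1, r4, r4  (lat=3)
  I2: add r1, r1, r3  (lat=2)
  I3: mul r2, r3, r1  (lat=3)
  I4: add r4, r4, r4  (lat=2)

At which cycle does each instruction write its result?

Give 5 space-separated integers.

I0 add r4: issue@1 deps=(None,None) exec_start@1 write@4
I1 mul r1: issue@2 deps=(0,0) exec_start@4 write@7
I2 add r1: issue@3 deps=(1,None) exec_start@7 write@9
I3 mul r2: issue@4 deps=(None,2) exec_start@9 write@12
I4 add r4: issue@5 deps=(0,0) exec_start@5 write@7

Answer: 4 7 9 12 7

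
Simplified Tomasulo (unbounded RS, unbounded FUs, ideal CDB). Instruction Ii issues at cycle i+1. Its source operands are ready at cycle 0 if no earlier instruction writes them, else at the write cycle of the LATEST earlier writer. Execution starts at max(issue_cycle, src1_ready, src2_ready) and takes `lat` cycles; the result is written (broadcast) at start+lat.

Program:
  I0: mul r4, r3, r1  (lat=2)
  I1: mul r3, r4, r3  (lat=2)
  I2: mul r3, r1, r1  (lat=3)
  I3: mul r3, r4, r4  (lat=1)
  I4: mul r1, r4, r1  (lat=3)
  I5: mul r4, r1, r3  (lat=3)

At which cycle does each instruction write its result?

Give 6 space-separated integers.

I0 mul r4: issue@1 deps=(None,None) exec_start@1 write@3
I1 mul r3: issue@2 deps=(0,None) exec_start@3 write@5
I2 mul r3: issue@3 deps=(None,None) exec_start@3 write@6
I3 mul r3: issue@4 deps=(0,0) exec_start@4 write@5
I4 mul r1: issue@5 deps=(0,None) exec_start@5 write@8
I5 mul r4: issue@6 deps=(4,3) exec_start@8 write@11

Answer: 3 5 6 5 8 11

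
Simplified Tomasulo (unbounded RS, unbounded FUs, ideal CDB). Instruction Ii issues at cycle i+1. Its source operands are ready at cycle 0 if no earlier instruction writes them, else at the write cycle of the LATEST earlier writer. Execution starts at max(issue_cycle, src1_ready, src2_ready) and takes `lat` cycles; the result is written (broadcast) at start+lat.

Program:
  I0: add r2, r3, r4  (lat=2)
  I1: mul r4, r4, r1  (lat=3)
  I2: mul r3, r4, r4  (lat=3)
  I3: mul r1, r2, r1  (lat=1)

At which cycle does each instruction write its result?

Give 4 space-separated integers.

I0 add r2: issue@1 deps=(None,None) exec_start@1 write@3
I1 mul r4: issue@2 deps=(None,None) exec_start@2 write@5
I2 mul r3: issue@3 deps=(1,1) exec_start@5 write@8
I3 mul r1: issue@4 deps=(0,None) exec_start@4 write@5

Answer: 3 5 8 5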